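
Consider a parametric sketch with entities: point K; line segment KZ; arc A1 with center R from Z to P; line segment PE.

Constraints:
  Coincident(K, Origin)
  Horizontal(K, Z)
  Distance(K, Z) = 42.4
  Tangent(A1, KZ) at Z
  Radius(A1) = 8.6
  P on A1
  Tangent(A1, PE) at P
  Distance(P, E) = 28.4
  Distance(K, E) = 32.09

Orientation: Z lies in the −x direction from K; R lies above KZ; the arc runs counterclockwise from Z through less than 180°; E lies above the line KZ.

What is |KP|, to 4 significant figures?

35.68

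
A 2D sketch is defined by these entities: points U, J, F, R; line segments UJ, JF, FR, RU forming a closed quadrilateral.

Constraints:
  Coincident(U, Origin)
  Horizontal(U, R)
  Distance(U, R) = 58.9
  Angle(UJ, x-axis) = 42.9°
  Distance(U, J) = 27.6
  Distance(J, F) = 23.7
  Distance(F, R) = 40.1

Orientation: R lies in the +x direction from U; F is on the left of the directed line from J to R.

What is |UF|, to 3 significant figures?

51.3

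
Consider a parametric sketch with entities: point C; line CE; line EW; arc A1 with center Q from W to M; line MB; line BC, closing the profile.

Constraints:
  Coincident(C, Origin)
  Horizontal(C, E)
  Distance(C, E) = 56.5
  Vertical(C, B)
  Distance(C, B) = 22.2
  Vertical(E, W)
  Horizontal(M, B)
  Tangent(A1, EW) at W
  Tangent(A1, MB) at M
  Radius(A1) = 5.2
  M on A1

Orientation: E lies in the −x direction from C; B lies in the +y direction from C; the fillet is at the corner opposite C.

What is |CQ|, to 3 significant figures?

54.0

C and B share the same x with |CB| = 22.2 and B on the +y side, so B = (0.00, 22.2). The virtual corner opposite C is at (-56.5, 22.2). The tangent condition forces QW to be normal to EW and A1 meets MB tangentially, so QM is at right angles to MB, with radius 5.2, so the center Q sits 5.2 in from both sides at Q = (-51.3, 17.0). Then |CQ| = |Q − C| = 54.0.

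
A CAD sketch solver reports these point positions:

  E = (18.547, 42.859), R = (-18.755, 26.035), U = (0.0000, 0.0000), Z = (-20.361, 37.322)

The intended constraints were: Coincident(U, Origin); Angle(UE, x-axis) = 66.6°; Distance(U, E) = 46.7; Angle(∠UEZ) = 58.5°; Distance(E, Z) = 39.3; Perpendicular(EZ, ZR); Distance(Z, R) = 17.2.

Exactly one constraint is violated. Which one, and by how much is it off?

Distance(Z, R) = 17.2 — off by 5.80.

U = (0.00, 0.00) ✓; UE at 66.60° ✓; |UE| = 46.70 ✓; ∠UEZ = 58.50° ✓; |EZ| = 39.30 ✓; ∠(EZ, ZR) = 90.00° ✓; |ZR| = 11.40 ✗.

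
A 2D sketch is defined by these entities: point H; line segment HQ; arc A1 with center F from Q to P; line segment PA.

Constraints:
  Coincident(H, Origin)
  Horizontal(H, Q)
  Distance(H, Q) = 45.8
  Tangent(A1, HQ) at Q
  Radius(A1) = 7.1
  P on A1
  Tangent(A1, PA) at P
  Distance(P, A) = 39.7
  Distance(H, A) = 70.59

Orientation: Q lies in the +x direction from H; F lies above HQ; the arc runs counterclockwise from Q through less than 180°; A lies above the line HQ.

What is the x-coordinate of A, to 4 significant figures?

52.84

Checks: ∠(FQ, QH) = 90.00° ✓; |FQ| = 7.100 ✓; |FP| = 7.100 ✓; ∠(FP, PA) = 90.00° ✓; |PA| = 39.70 ✓; |HA| = 70.59 ✓.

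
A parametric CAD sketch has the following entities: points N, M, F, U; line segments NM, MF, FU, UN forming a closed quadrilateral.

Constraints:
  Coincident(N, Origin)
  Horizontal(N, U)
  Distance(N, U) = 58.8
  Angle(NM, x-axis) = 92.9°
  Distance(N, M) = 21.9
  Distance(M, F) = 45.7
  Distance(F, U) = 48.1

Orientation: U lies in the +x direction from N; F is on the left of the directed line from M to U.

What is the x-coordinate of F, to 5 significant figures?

38.974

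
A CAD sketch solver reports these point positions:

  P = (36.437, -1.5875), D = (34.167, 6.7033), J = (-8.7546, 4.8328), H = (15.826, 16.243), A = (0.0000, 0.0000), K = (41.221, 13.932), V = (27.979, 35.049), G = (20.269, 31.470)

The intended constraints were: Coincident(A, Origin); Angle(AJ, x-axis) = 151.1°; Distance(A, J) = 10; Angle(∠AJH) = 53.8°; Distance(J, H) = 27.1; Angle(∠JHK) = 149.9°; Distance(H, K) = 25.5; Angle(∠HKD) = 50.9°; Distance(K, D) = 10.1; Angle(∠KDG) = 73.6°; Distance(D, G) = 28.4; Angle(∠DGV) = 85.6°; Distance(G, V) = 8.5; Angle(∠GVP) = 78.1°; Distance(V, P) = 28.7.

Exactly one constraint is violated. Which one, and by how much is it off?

Distance(V, P) = 28.7 — off by 8.90.

A = (0.00, 0.00) ✓; AJ at 151.1° ✓; |AJ| = 10.00 ✓; ∠AJH = 53.80° ✓; |JH| = 27.10 ✓; ∠JHK = 149.9° ✓; |HK| = 25.50 ✓; ∠HKD = 50.90° ✓; |KD| = 10.10 ✓; ∠KDG = 73.60° ✓; |DG| = 28.40 ✓; ∠DGV = 85.60° ✓; |GV| = 8.500 ✓; ∠GVP = 78.10° ✓; |VP| = 37.60 ✗.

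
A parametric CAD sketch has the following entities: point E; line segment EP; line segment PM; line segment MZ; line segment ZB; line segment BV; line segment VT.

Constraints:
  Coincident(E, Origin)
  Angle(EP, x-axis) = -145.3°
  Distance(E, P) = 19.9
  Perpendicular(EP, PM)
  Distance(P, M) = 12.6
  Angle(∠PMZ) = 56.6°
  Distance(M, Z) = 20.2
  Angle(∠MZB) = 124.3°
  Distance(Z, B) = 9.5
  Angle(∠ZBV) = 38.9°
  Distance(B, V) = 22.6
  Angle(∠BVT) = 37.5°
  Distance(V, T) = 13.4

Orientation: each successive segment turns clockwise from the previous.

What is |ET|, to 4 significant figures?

7.699

E is at the origin; EP runs at -145.3° with length 19.9, so P = (-16.36, -11.33). The perpendicularity gives PM at right angles to EP, so PM runs at 124.7°; with |PM| = 12.6, M = (-23.53, -0.9696). ∠PMZ = 56.6° gives MZ at 1.300° from the x-axis; with |MZ| = 20.2, Z = (-3.339, -0.5114). ∠MZB = 124.3° gives ZB at -54.40° from the x-axis; with |ZB| = 9.5, B = (2.191, -8.236). ∠ZBV = 38.9° gives BV at 164.5° from the x-axis; with |BV| = 22.6, V = (-19.59, -2.196). ∠BVT = 37.5° gives VT at 22.00° from the x-axis; with |VT| = 13.4, T = (-7.162, 2.823). Then |ET| = |T − E| = 7.699.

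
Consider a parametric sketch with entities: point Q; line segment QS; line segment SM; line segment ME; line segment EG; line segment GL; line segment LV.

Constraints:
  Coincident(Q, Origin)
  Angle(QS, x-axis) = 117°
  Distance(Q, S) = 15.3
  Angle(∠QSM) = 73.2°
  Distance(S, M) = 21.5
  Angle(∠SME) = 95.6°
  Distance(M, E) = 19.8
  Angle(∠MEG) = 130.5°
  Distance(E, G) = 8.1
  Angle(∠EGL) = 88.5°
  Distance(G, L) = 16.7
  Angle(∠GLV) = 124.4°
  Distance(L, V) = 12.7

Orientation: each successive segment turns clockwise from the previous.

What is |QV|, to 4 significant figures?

14.07

Q is at the origin; QS runs at 117.0° with length 15.3, so S = (-6.946, 13.63). ∠QSM = 73.2° gives SM at 10.20° from the x-axis; with |SM| = 21.5, M = (14.21, 17.44). ∠SME = 95.6° gives ME at -74.20° from the x-axis; with |ME| = 19.8, E = (19.61, -1.612). ∠MEG = 130.5° gives EG at -123.7° from the x-axis; with |EG| = 8.1, G = (15.11, -8.351). ∠EGL = 88.5° gives GL at 144.8° from the x-axis; with |GL| = 16.7, L = (1.465, 1.275). ∠GLV = 124.4° gives LV at 89.20° from the x-axis; with |LV| = 12.7, V = (1.642, 13.97). Then |QV| = |V − Q| = 14.07.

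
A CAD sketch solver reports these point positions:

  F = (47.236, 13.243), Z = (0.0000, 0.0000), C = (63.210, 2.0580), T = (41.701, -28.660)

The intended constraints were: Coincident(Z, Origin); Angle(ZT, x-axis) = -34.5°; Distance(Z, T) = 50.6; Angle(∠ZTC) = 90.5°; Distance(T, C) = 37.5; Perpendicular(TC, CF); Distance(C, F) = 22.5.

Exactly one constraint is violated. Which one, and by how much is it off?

Distance(C, F) = 22.5 — off by 3.00.

Z = (0.00, 0.00) ✓; ZT at -34.50° ✓; |ZT| = 50.60 ✓; ∠ZTC = 90.50° ✓; |TC| = 37.50 ✓; ∠(TC, CF) = 90.00° ✓; |CF| = 19.50 ✗.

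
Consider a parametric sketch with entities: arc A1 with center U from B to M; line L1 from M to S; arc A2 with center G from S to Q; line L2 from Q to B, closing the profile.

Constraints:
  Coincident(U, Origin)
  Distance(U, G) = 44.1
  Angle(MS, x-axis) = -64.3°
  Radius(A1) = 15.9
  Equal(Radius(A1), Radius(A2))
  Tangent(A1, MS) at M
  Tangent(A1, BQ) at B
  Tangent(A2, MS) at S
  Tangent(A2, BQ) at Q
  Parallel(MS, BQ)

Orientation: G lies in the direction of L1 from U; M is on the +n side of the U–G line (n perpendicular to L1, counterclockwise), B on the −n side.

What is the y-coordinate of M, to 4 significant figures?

6.895

The slot axis is L1's direction at -64.3°, so u = (cos -64.3°, sin -64.3°) = (0.4337, -0.9011) and n = (−sin -64.3°, cos -64.3°) = (0.9011, 0.4337). U is at the origin and G lies 44.1 along u from U, so G = 44.1·u = (19.12, -39.74). Tangency of A1 to both parallel lines with radius 15.9 puts M and B at U ± 15.9·n: M = (14.33, 6.895), B = (-14.33, -6.895). So M.y = 6.895.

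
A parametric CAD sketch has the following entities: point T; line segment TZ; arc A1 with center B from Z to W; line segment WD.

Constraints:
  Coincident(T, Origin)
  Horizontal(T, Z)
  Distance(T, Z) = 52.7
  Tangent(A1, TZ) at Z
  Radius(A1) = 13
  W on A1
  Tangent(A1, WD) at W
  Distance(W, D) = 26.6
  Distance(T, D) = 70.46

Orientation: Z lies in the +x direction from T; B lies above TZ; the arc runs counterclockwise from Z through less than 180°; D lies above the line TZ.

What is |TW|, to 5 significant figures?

67.236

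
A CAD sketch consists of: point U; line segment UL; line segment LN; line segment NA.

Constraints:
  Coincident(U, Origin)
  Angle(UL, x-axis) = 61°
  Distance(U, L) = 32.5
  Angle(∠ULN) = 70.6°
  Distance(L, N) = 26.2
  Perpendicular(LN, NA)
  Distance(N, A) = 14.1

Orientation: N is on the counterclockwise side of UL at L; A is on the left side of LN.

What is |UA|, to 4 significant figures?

22.61

∠ULN = 70.6°, so LN runs at 61.0° + (180° − 70.6°) = 170.4° from the x-axis; with |LN| = 26.2, N = L + 26.2·(cos 170.4°, sin 170.4°) = (-10.08, 32.79). LN ⟂ NA; with |NA| = 14.1 on the left of LN, A = N + 14.1·(-0.1668, -0.9860) = (-12.43, 18.89). Then |UA| = |A − U| = 22.61.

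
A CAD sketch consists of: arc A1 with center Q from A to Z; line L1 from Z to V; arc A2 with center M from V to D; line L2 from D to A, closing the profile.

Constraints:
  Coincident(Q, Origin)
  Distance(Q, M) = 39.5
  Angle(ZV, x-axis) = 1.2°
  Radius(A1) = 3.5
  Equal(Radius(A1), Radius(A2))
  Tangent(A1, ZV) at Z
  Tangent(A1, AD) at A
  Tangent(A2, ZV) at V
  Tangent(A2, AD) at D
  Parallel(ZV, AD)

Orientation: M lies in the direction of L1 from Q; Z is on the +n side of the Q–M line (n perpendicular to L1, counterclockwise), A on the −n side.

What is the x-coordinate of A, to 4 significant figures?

0.07330

The slot axis is L1's direction at 1.2°, so u = (cos 1.2°, sin 1.2°) = (0.9998, 0.02094) and n = (−sin 1.2°, cos 1.2°) = (-0.02094, 0.9998). Q is at the origin and M lies 39.5 along u from Q, so M = 39.5·u = (39.49, 0.8272). Tangency of A1 to both parallel lines with radius 3.5 puts Z and A at Q ± 3.5·n: Z = (-0.07330, 3.499), A = (0.07330, -3.499). So A.x = 0.07330.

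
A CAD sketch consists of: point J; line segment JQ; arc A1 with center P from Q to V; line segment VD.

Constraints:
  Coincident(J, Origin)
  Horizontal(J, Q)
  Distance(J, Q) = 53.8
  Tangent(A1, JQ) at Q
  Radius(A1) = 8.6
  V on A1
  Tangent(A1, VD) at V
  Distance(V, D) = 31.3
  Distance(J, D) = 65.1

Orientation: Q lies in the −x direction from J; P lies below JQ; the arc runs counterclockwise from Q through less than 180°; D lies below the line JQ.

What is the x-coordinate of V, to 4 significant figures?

-61.83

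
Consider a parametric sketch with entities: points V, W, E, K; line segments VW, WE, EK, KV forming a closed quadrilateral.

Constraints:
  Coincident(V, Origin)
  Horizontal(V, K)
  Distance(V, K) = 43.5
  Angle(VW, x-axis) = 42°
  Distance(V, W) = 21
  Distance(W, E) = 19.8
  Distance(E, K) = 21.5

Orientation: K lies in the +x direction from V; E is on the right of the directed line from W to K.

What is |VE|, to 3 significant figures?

22.9

V is at the origin; VK is horizontal with |VK| = 43.5 and K in +x, so K = (43.5, 0). VW runs at 42.0° with |VW| = 21.0, so W = (15.6, 14.1). E is determined by |WE| = 19.8 and |EK| = 21.5 together: it lies at the intersection of circle(W, 19.8) and circle(K, 21.5). With |WK| = 31.2, the foot of the radical line on WK is 14.5 from W and the perpendicular offset is √(19.8² − 14.5²) = 13.5. Taking the right-of-WK solution: E = (22.5, -4.52).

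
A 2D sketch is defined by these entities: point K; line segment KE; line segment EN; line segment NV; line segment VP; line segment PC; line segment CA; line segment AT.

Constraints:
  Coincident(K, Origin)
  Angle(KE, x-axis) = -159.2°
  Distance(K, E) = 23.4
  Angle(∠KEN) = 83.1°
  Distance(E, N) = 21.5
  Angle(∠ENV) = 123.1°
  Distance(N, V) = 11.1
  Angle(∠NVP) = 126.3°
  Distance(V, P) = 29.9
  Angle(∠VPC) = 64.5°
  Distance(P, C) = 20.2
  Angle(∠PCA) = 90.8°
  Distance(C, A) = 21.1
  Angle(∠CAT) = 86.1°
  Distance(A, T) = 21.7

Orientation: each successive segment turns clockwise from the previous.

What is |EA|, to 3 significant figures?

19.7

K is at the origin; KE runs at -159.2° with length 23.4, so E = (-21.9, -8.31). ∠KEN = 83.1° gives EN at 104° from the x-axis; with |EN| = 21.5, N = (-27.0, 12.6). ∠ENV = 123.1° gives NV at 47.0° from the x-axis; with |NV| = 11.1, V = (-19.5, 20.7). ∠NVP = 126.3° gives VP at -6.70° from the x-axis; with |VP| = 29.9, P = (10.2, 17.2). ∠VPC = 64.5° gives PC at -122° from the x-axis; with |PC| = 20.2, C = (-0.538, 0.0974). ∠PCA = 90.8° gives CA at 149° from the x-axis; with |CA| = 21.1, A = (-18.5, 11.1). Then |EA| = |A − E| = 19.7.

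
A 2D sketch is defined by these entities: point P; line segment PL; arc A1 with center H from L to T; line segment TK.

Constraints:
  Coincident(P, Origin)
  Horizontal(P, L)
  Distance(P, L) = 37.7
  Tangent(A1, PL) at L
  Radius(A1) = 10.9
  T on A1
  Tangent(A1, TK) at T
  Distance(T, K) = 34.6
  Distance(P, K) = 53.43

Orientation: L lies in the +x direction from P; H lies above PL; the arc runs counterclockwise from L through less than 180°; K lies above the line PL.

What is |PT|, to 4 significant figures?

49.75

P is at the origin; PL is horizontal with |PL| = 37.7 and L on the +x side, so L = (37.70, 0.000). Since A1 is tangent to PL there, HL ⟂ PL, so H = L + (0, 10.9) = (37.70, 10.90). Since HT ⟂ TK (tangency), |HK| = √(10.9² + 34.6²) = 36.28 regardless of where T sits on A1. So K lies on both circle(P, 53.43) and circle(H, 36.28); the above-PL intersection is K = (27.61, 45.74). T is the foot of the tangent from K: T = (46.77, 16.94).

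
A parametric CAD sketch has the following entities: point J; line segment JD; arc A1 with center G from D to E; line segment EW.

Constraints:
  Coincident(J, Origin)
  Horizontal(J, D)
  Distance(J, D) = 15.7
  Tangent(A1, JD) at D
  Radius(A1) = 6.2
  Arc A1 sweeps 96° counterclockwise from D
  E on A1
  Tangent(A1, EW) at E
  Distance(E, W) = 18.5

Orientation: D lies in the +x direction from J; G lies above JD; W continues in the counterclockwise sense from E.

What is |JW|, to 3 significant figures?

32.2

J is at the origin; JD is horizontal with |JD| = 15.7 and D on the +x side, so D = (15.7, 0.00). A1 meets JD tangentially, so GD is at right angles to JD, so G = D + (0, 6.2) = (15.7, 6.20). On A1, D sits at bearing -90° from G; a 96° counterclockwise sweep puts E at bearing 6°, so E = G + 6.2·(cos 6°, sin 6°) = (21.9, 6.85). The tangent condition forces GE to be normal to EW, so EW runs along (−sin 6°, cos 6°); with |EW| = 18.5, W = (19.9, 25.2). Then |JW| = |W − J| = 32.2.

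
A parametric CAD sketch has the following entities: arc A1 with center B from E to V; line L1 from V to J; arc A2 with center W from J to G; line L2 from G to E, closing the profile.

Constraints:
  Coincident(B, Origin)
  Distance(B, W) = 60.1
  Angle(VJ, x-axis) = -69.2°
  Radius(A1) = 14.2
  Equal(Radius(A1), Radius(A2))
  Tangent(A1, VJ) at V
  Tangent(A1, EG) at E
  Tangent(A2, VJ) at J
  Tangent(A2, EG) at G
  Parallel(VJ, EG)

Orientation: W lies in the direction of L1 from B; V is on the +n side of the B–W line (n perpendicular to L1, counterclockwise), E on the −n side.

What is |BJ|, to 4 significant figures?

61.75

The slot axis is L1's direction at -69.2°, so u = (cos -69.2°, sin -69.2°) = (0.3551, -0.9348) and n = (−sin -69.2°, cos -69.2°) = (0.9348, 0.3551). B is at the origin and W lies 60.1 along u from B, so W = 60.1·u = (21.34, -56.18). Tangency of A1 to both parallel lines with radius 14.2 puts V and E at B ± 14.2·n: V = (13.27, 5.043), E = (-13.27, -5.043). Equal radii place J and G the same way about W: J = W + 14.2·n = (34.62, -51.14), G = W − 14.2·n = (8.067, -61.23). Then |BJ| = |J − B| = 61.75.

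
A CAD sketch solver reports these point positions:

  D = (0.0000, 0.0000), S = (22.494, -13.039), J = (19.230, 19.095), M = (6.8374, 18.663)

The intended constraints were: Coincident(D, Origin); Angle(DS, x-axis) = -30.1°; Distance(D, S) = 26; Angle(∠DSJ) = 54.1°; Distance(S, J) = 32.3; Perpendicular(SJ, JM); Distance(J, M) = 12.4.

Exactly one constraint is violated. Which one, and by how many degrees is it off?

Perpendicular(SJ, JM) — off by 3.80°.

D = (0.00, 0.00) ✓; DS at -30.10° ✓; |DS| = 26.00 ✓; ∠DSJ = 54.10° ✓; |SJ| = 32.30 ✓; ∠(SJ, JM) = 86.20° ✗; |JM| = 12.40 ✓.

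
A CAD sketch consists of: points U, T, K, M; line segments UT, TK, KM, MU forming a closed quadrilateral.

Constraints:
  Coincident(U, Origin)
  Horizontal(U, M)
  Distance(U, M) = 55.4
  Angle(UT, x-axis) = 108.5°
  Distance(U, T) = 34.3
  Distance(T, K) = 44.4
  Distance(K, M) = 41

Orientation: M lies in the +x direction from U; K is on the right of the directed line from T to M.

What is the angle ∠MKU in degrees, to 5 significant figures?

159.85°

U is at the origin; UM is horizontal with |UM| = 55.4 and M in +x, so M = (55.4, 0). UT runs at 108.5° with |UT| = 34.3, so T = (-10.884, 32.528). K is determined by |TK| = 44.4 and |KM| = 41.0 together: it lies at the intersection of circle(T, 44.4) and circle(M, 41.0). With |TM| = 73.835, the foot of the radical line on TM is 38.884 from T and the perpendicular offset is √(44.4² − 38.884²) = 21.434. Taking the right-of-TM solution: K = (14.581, -3.8447).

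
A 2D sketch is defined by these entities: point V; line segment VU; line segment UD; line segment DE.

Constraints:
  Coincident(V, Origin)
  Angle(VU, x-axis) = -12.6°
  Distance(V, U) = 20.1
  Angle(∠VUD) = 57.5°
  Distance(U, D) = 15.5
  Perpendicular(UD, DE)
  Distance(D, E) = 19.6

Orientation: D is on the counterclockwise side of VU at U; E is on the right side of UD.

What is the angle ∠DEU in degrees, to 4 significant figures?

38.34°

∠VUD = 57.5°, so UD runs at -12.6° + (180° − 57.5°) = 109.9° from the x-axis; with |UD| = 15.5, D = U + 15.5·(cos 109.9°, sin 109.9°) = (14.34, 10.19). UD is perpendicular to DE; with |DE| = 19.6 on the right of UD, E = D + 19.6·(0.9403, 0.3404) = (32.77, 16.86). Then cos ∠DEU = ED·EU / (|ED||EU|), giving 38.34°.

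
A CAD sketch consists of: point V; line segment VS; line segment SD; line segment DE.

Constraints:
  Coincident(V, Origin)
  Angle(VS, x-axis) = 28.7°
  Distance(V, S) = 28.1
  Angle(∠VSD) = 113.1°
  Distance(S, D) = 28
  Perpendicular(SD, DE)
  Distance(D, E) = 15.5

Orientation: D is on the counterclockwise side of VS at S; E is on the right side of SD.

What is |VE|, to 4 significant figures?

56.86

∠VSD = 113.1°, so SD runs at 28.7° + (180° − 113.1°) = 95.60° from the x-axis; with |SD| = 28.0, D = S + 28.0·(cos 95.60°, sin 95.60°) = (21.92, 41.36). SD ⟂ DE; with |DE| = 15.5 on the right of SD, E = D + 15.5·(0.9952, 0.09758) = (37.34, 42.87). Then |VE| = |E − V| = 56.86.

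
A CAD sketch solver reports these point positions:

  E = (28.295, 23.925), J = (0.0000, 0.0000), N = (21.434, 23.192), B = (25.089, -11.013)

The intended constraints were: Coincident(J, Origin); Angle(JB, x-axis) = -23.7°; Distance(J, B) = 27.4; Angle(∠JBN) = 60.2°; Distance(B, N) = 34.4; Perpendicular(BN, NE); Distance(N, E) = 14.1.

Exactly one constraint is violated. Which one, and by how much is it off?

Distance(N, E) = 14.1 — off by 7.20.

J = (0.00, 0.00) ✓; JB at -23.70° ✓; |JB| = 27.40 ✓; ∠JBN = 60.20° ✓; |BN| = 34.40 ✓; ∠(BN, NE) = 90.00° ✓; |NE| = 6.900 ✗.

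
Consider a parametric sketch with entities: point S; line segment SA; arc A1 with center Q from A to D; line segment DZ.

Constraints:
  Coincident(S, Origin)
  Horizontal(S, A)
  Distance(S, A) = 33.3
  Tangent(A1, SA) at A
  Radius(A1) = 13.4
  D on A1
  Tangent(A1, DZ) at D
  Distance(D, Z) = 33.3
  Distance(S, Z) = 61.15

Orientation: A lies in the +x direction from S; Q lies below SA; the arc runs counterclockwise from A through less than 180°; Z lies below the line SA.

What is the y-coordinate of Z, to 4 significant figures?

-49.16

Checks: |SA| = 33.30 ✓; |QD| = 13.40 ✓; ∠(QD, DZ) = 90.00° ✓; |DZ| = 33.30 ✓; |SZ| = 61.15 ✓.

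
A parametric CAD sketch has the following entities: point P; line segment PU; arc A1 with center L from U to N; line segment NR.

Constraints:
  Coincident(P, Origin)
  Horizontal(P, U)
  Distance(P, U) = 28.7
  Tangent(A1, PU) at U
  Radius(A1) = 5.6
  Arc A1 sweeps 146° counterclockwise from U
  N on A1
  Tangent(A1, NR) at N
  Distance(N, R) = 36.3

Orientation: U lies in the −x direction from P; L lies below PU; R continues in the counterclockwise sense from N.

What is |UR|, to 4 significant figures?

40.74

P is at the origin; P and U share the same y with |PU| = 28.7 and U on the −x side, so U = (-28.70, 0.000). A1 meets PU tangentially, so LU is at right angles to PU, so L = U + (0, -5.6) = (-28.70, -5.600). On A1, U sits at bearing 90° from L; a 146° counterclockwise sweep puts N at bearing 236°, so N = L + 5.6·(cos 236°, sin 236°) = (-31.83, -10.24). The tangent condition forces LN to be normal to NR, so NR runs along (−sin 236°, cos 236°); with |NR| = 36.3, R = (-1.737, -30.54). Then |UR| = |R − U| = 40.74.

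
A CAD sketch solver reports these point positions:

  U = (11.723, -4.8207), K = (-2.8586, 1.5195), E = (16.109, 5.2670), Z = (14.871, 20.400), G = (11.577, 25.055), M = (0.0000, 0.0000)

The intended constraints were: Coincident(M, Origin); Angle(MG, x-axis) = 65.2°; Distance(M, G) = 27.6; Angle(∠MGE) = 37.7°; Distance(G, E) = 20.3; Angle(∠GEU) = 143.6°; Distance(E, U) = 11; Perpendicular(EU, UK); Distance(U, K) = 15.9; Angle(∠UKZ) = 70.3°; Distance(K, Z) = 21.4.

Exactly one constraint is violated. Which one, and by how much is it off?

Distance(K, Z) = 21.4 — off by 4.50.

M = (0.00, 0.00) ✓; MG at 65.20° ✓; |MG| = 27.60 ✓; ∠MGE = 37.70° ✓; |GE| = 20.30 ✓; ∠GEU = 143.6° ✓; |EU| = 11.00 ✓; ∠(EU, UK) = 90.00° ✓; |UK| = 15.90 ✓; ∠UKZ = 70.30° ✓; |KZ| = 25.90 ✗.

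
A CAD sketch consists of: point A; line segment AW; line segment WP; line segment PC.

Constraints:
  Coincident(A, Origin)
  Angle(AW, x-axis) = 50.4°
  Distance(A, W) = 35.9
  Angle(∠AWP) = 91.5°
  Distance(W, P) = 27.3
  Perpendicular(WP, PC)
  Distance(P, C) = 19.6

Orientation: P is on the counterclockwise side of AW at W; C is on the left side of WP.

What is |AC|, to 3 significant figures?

32.6

∠AWP = 91.5°, so WP runs at 50.4° + (180° − 91.5°) = 139° from the x-axis; with |WP| = 27.3, P = W + 27.3·(cos 139°, sin 139°) = (2.31, 45.6). WP ⟂ PC; with |PC| = 19.6 on the left of WP, C = P + 19.6·(-0.657, -0.754) = (-10.6, 30.8). Then |AC| = |C − A| = 32.6.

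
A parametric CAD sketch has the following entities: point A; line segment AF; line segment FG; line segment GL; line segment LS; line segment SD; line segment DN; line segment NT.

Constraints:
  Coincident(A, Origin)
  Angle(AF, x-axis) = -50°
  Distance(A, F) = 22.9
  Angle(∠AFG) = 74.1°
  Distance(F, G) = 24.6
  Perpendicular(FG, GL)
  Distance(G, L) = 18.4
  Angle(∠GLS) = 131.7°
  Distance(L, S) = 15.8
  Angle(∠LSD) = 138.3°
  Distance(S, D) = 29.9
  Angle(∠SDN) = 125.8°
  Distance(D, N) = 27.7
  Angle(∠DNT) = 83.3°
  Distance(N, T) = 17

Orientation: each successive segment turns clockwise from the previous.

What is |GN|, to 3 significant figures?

58.3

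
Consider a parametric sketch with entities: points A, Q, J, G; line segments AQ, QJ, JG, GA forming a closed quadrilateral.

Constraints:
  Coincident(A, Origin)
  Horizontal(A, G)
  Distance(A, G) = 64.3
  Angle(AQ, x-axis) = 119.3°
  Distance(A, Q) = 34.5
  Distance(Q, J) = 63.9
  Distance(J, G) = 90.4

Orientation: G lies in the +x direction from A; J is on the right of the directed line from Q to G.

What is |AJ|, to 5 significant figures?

39.015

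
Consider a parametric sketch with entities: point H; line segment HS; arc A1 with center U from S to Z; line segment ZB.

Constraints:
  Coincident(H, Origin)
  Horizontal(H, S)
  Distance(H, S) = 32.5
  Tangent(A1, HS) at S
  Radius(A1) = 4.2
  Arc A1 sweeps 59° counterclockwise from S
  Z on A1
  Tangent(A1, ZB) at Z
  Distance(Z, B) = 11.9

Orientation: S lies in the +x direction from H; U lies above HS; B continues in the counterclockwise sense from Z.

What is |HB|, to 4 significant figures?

43.97

H is at the origin; H and S share the same y with |HS| = 32.5 and S on the +x side, so S = (32.50, 0.000). The tangent condition forces US to be normal to HS, so U = S + (0, 4.2) = (32.50, 4.200). On A1, S sits at bearing -90° from U; a 59° counterclockwise sweep puts Z at bearing -31°, so Z = U + 4.2·(cos -31°, sin -31°) = (36.10, 2.037). The tangent condition forces UZ to be normal to ZB, so ZB runs along (−sin -31°, cos -31°); with |ZB| = 11.9, B = (42.23, 12.24). Then |HB| = |B − H| = 43.97.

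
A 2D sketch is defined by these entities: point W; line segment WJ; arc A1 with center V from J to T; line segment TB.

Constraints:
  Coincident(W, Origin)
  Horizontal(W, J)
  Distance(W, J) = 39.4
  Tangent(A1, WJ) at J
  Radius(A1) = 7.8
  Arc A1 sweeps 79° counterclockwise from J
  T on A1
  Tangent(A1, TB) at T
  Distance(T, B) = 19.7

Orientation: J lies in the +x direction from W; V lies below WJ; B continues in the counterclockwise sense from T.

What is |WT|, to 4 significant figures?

32.36

W is at the origin; W and J share the same y with |WJ| = 39.4 and J on the +x side, so J = (39.40, 0.000). Tangency of A1 to WJ means the radius VJ is perpendicular to WJ, so V = J + (0, -7.8) = (39.40, -7.800). On A1, J sits at bearing 90° from V; a 79° counterclockwise sweep puts T at bearing 169°, so T = V + 7.8·(cos 169°, sin 169°) = (31.74, -6.312). Then |WT| = |T − W| = 32.36.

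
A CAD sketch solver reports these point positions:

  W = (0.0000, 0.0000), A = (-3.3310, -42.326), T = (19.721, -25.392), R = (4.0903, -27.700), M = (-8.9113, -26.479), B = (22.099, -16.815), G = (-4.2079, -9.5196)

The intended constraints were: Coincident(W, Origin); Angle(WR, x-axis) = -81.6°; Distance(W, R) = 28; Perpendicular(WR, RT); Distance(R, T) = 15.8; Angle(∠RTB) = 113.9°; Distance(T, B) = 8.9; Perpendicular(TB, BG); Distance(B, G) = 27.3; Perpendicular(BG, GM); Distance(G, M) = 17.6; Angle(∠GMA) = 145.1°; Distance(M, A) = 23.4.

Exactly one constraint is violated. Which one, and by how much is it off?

Distance(M, A) = 23.4 — off by 6.60.

W = (0.00, 0.00) ✓; WR at -81.60° ✓; |WR| = 28.00 ✓; ∠(WR, RT) = 90.00° ✓; |RT| = 15.80 ✓; ∠RTB = 113.9° ✓; |TB| = 8.901 ✓; ∠(TB, BG) = 90.00° ✓; |BG| = 27.30 ✓; ∠(BG, GM) = 90.00° ✓; |GM| = 17.60 ✓; ∠GMA = 145.1° ✓; |MA| = 16.80 ✗.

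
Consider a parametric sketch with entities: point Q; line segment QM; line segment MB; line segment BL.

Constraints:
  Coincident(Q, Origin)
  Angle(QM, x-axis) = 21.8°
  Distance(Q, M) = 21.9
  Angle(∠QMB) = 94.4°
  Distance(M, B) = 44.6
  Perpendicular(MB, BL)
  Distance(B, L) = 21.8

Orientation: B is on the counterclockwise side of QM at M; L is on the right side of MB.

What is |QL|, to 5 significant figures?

63.607

Q is at the origin; QM runs at 21.8° with length 21.9, so M = 21.9·(cos 21.8°, sin 21.8°) = (20.334, 8.1330). ∠QMB = 94.4°, so MB runs at 21.8° + (180° − 94.4°) = 107.40° from the x-axis; with |MB| = 44.6, B = M + 44.6·(cos 107.40°, sin 107.40°) = (6.9966, 50.692). MB is perpendicular to BL; with |BL| = 21.8 on the right of MB, L = B + 21.8·(0.95424, 0.29904) = (27.799, 57.211). Then |QL| = |L − Q| = 63.607.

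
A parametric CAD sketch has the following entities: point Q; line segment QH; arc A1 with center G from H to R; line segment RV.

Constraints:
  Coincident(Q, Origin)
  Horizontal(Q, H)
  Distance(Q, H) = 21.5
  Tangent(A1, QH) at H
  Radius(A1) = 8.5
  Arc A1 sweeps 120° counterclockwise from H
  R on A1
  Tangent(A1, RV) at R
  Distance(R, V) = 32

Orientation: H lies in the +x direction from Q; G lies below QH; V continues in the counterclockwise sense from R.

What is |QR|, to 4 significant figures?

19.04

A1 meets QH tangentially, so GH is at right angles to QH, so G = H + (0, -8.5) = (21.50, -8.500). On A1, H sits at bearing 90° from G; a 120° counterclockwise sweep puts R at bearing 210°, so R = G + 8.5·(cos 210°, sin 210°) = (14.14, -12.75). Then |QR| = |R − Q| = 19.04.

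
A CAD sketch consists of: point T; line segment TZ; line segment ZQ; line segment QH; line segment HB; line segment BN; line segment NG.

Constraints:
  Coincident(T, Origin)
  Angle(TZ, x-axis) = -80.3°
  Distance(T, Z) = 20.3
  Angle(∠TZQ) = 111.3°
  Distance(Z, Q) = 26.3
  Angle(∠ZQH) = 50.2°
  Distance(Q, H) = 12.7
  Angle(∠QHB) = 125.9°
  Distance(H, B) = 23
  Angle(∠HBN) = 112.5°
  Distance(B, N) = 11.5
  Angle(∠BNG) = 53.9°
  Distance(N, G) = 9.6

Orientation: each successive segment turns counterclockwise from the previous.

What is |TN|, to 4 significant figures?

21.65

T is at the origin; TZ runs at -80.3° with length 20.3, so Z = (3.420, -20.01). ∠TZQ = 111.3° gives ZQ at -11.60° from the x-axis; with |ZQ| = 26.3, Q = (29.18, -25.30). ∠ZQH = 50.2° gives QH at 118.2° from the x-axis; with |QH| = 12.7, H = (23.18, -14.11). ∠QHB = 125.9° gives HB at 172.3° from the x-axis; with |HB| = 23.0, B = (0.3892, -11.02). ∠HBN = 112.5° gives BN at -120.2° from the x-axis; with |BN| = 11.5, N = (-5.396, -20.96). Then |TN| = |N − T| = 21.65.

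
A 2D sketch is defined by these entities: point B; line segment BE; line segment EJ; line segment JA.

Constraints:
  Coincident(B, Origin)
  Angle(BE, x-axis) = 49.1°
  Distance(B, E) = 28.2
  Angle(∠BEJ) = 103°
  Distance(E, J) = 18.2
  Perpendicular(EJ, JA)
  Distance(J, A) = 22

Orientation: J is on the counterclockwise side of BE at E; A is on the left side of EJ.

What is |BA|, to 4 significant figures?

25.15

B is at the origin; BE runs at 49.1° with length 28.2, so E = 28.2·(cos 49.1°, sin 49.1°) = (18.46, 21.32). ∠BEJ = 103.0°, so EJ runs at 49.1° + (180° − 103.0°) = 126.1° from the x-axis; with |EJ| = 18.2, J = E + 18.2·(cos 126.1°, sin 126.1°) = (7.740, 36.02). The perpendicularity gives JA at right angles to EJ; with |JA| = 22.0 on the left of EJ, A = J + 22.0·(-0.8080, -0.5892) = (-10.04, 23.06). Then |BA| = |A − B| = 25.15.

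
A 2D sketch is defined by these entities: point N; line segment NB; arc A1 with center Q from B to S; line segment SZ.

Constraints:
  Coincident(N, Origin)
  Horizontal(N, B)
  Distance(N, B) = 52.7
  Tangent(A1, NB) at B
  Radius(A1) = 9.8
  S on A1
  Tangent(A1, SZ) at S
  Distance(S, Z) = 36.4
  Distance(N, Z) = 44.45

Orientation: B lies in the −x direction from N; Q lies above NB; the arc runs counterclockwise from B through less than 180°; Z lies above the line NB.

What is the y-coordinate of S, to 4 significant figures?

4.830

N is at the origin; NB is horizontal with |NB| = 52.7 and B on the −x side, so B = (-52.70, 0.000). A1 meets NB tangentially, so QB is at right angles to NB, so Q = B + (0, 9.8) = (-52.70, 9.800). Since QS ⟂ SZ (tangency), |QZ| = √(9.8² + 36.4²) = 37.70 regardless of where S sits on A1. So Z lies on both circle(N, 44.45) and circle(Q, 37.70); the above-NB intersection is Z = (-25.79, 36.20). S is the foot of the tangent from Z: S = (-44.25, 4.830).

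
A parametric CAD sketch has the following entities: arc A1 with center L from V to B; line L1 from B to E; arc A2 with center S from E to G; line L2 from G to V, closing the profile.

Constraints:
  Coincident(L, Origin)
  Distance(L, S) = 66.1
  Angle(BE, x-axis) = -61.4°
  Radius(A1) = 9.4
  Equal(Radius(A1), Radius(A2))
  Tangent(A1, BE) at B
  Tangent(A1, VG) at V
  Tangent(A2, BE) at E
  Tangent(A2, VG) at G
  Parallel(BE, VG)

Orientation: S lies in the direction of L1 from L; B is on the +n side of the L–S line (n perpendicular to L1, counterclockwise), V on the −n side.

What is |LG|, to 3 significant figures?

66.8

Tangency of A1 to both parallel lines with radius 9.4 puts B and V at L ± 9.4·n: B = (8.25, 4.50), V = (-8.25, -4.50). Equal radii place E and G the same way about S: E = S + 9.4·n = (39.9, -53.5), G = S − 9.4·n = (23.4, -62.5). Then |LG| = |G − L| = 66.8.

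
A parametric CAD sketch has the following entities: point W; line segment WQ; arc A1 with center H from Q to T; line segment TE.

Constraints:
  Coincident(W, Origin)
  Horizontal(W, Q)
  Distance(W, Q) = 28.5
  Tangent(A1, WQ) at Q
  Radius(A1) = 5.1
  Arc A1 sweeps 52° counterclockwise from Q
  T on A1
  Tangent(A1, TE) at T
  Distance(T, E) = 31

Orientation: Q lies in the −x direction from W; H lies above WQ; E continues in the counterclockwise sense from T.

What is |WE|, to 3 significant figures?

26.9

W is at the origin; W and Q share the same y with |WQ| = 28.5 and Q on the −x side, so Q = (-28.5, 0.00). Since A1 is tangent to WQ there, HQ ⟂ WQ, so H = Q + (0, 5.1) = (-28.5, 5.10). On A1, Q sits at bearing -90° from H; a 52° counterclockwise sweep puts T at bearing -38°, so T = H + 5.1·(cos -38°, sin -38°) = (-24.5, 1.96). Tangency of A1 to TE means the radius HT is perpendicular to TE, so TE runs along (−sin -38°, cos -38°); with |TE| = 31.0, E = (-5.40, 26.4). Then |WE| = |E − W| = 26.9.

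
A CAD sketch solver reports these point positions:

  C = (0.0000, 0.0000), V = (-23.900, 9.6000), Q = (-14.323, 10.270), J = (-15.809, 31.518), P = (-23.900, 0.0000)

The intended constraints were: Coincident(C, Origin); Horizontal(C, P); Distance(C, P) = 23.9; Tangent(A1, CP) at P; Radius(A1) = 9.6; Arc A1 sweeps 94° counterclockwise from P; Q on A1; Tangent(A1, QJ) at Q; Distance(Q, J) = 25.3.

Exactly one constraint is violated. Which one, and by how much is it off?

Distance(Q, J) = 25.3 — off by 4.00.

C = (0.00, 0.00) ✓; C.y = 0.00, P.y = 0.00 ✓; |CP| = 23.90 ✓; ∠(VP, PC) = 90.00° ✓; |VP| = 9.600 ✓; bearing(V→Q) − bearing(V→P) = 94.00° ✓; |VQ| = 9.600 ✓; ∠(VQ, QJ) = 90.00° ✓; |QJ| = 21.30 ✗.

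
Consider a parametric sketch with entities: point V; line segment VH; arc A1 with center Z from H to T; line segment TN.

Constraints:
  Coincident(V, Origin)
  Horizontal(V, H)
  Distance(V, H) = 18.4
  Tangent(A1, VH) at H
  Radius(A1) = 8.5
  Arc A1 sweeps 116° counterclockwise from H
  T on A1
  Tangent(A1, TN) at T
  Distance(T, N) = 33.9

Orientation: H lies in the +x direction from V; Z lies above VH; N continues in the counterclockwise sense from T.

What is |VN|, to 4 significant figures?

44.13

V is at the origin; VH is horizontal with |VH| = 18.4 and H on the +x side, so H = (18.40, 0.000). Tangency of A1 to VH means the radius ZH is perpendicular to VH, so Z = H + (0, 8.5) = (18.40, 8.500). On A1, H sits at bearing -90° from Z; a 116° counterclockwise sweep puts T at bearing 26°, so T = Z + 8.5·(cos 26°, sin 26°) = (26.04, 12.23). Since A1 is tangent to TN there, ZT ⟂ TN, so TN runs along (−sin 26°, cos 26°); with |TN| = 33.9, N = (11.18, 42.70). Then |VN| = |N − V| = 44.13.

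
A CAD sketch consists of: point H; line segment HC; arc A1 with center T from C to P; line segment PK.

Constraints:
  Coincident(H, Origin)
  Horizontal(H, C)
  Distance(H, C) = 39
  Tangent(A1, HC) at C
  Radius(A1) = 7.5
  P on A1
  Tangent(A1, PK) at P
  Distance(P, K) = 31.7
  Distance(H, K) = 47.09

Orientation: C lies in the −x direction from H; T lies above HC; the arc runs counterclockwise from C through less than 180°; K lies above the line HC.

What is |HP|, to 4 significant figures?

32.24

Checks: |TP| = 7.500 ✓; ∠(TP, PK) = 90.00° ✓; |PK| = 31.70 ✓; |HK| = 47.09 ✓.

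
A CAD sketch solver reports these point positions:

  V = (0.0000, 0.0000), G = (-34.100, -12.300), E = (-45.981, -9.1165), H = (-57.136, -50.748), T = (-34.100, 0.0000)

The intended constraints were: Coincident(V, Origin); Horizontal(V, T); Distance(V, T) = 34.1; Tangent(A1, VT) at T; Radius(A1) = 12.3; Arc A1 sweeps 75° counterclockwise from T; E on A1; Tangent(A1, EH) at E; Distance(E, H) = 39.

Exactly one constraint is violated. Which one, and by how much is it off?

Distance(E, H) = 39 — off by 4.10.

V = (0.00, 0.00) ✓; V.y = 0.00, T.y = 0.00 ✓; |VT| = 34.10 ✓; ∠(GT, TV) = 90.00° ✓; |GT| = 12.30 ✓; bearing(G→E) − bearing(G→T) = 75.00° ✓; |GE| = 12.30 ✓; ∠(GE, EH) = 90.00° ✓; |EH| = 43.10 ✗.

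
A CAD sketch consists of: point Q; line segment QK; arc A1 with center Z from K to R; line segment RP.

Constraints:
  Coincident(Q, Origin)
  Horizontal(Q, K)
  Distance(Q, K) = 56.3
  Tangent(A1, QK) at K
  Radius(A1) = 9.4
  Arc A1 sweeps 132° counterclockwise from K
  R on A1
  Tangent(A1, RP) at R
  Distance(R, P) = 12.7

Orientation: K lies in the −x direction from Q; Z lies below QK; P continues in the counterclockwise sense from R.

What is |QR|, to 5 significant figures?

65.201

A1 meets QK tangentially, so ZK is at right angles to QK, so Z = K + (0, -9.4) = (-56.300, -9.4000). On A1, K sits at bearing 90° from Z; a 132° counterclockwise sweep puts R at bearing 222°, so R = Z + 9.4·(cos 222°, sin 222°) = (-63.286, -15.690). Then |QR| = |R − Q| = 65.201.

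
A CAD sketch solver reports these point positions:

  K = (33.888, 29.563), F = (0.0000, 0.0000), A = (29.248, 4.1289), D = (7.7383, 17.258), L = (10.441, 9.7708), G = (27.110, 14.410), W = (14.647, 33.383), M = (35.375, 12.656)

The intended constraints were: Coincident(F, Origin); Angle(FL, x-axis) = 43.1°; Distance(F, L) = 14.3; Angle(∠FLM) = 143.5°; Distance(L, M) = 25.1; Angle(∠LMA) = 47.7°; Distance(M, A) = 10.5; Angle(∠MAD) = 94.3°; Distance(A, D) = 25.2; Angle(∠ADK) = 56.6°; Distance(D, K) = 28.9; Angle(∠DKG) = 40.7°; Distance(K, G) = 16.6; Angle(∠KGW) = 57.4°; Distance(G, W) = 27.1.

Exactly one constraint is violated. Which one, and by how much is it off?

Distance(G, W) = 27.1 — off by 4.40.

F = (0.00, 0.00) ✓; FL at 43.10° ✓; |FL| = 14.30 ✓; ∠FLM = 143.5° ✓; |LM| = 25.10 ✓; ∠LMA = 47.70° ✓; |MA| = 10.50 ✓; ∠MAD = 94.30° ✓; |AD| = 25.20 ✓; ∠ADK = 56.60° ✓; |DK| = 28.90 ✓; ∠DKG = 40.70° ✓; |KG| = 16.60 ✓; ∠KGW = 57.40° ✓; |GW| = 22.70 ✗.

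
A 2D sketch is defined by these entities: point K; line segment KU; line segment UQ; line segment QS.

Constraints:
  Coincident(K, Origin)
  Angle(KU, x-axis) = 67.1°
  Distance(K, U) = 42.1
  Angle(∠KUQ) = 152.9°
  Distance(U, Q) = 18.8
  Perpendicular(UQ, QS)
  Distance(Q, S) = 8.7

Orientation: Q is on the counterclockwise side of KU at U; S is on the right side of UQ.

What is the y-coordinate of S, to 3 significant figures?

58.2

K is at the origin; KU runs at 67.1° with length 42.1, so U = 42.1·(cos 67.1°, sin 67.1°) = (16.4, 38.8). ∠KUQ = 152.9°, so UQ runs at 67.1° + (180° − 152.9°) = 94.2° from the x-axis; with |UQ| = 18.8, Q = U + 18.8·(cos 94.2°, sin 94.2°) = (15.0, 57.5). UQ ⟂ QS; with |QS| = 8.7 on the right of UQ, S = Q + 8.7·(0.997, 0.0732) = (23.7, 58.2). So S.y = 58.2.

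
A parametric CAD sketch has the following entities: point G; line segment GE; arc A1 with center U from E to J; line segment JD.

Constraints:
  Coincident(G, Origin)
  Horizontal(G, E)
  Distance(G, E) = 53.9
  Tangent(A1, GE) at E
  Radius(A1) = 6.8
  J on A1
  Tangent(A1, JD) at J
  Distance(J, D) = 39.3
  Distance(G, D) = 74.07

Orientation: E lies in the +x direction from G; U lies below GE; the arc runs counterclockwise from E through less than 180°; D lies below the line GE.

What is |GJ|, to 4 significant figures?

48.11

Checks: |GE| = 53.90 ✓; |UJ| = 6.800 ✓; ∠(UJ, JD) = 90.00° ✓; |JD| = 39.30 ✓; |GD| = 74.07 ✓.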